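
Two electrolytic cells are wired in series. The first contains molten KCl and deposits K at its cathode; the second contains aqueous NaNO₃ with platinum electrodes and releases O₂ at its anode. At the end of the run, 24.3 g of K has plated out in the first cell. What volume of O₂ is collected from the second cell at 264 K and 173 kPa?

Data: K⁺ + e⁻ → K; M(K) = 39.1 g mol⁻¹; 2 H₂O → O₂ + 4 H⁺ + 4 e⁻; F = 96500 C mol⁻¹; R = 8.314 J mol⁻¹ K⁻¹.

n(K) = 24.3 / 39.1 = 0.6215 mol, so n(e⁻) = 1 × 0.6215 = 0.6215 mol.
The cells are in series, so the same 0.6215 mol of electrons passes through the second cell.
2 H₂O → O₂ + 4 H⁺ + 4 e⁻ — 4 mol e⁻ per mol O₂, so n(O₂) = 0.6215/4 = 0.1554 mol.
V = nRT/P = (0.1554 × 8.314 × 264) / (173 × 10³) = 0.00197 m³ = 1.97 L.

1.97 L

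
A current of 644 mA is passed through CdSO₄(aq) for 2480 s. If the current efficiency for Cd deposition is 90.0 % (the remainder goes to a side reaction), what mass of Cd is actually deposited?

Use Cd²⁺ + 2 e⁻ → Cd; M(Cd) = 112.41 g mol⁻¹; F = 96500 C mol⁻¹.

Q = I·t = 0.6440 × 2480.0 = 1597 C.
n(e⁻) = 1597/96500 = 0.01655 mol; theoretically n(Cd) = 0.01655/2 = 0.008275 mol, m_theo = 0.9302 g.
At 90.0 % efficiency, m_actual = 0.900 × 0.9302 = 0.837 g.

0.837 g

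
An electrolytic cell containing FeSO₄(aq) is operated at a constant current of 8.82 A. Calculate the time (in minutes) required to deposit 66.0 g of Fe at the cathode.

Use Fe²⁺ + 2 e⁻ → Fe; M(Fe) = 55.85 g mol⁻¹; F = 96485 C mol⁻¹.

431 min

n(Fe) = m/M = 66.0 / 55.85 = 1.182 mol.
Each Fe atom requires 2 electrons, so n(e⁻) = 2 × 1.182 = 2.363 mol.
Q = n(e⁻)·F = 2.363 × 96485 = 228000 C.
t = Q/I = 228000 / 8.820 A = 25850 s = 431 min.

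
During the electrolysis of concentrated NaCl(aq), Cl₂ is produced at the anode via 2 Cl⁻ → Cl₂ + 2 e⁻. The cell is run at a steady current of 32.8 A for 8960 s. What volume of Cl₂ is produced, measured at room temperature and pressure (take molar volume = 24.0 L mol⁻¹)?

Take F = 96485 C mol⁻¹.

36.6 L

Q = I·t = 32.80 A × 8960.0 s = 293900 C.
n(e⁻) = Q/F = 293900 / 96485 = 3.046 mol.
2 electrons are transferred per Cl₂ molecule, so n(Cl₂) = 3.046 / 2 = 1.523 mol.
V = n × V_m = 1.523 × 24.0 = 36.6 L.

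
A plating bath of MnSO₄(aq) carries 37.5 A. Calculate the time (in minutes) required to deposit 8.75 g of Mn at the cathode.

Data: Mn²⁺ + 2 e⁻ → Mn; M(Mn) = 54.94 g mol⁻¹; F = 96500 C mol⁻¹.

13.7 min

n(Mn) = m/M = 8.75 / 54.94 = 0.1593 mol.
Each Mn atom requires 2 electrons, so n(e⁻) = 2 × 0.1593 = 0.3185 mol.
Q = n(e⁻)·F = 0.3185 × 96500 = 30740 C.
t = Q/I = 30740 / 37.50 A = 819.7 s = 13.7 min.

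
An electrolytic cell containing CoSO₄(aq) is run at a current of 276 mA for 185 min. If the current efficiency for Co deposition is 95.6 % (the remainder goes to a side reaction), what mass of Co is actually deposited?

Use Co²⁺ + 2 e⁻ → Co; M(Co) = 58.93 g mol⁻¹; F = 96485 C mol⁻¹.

0.894 g

Q = I·t = 0.2760 × 11100 = 3064 C.
n(e⁻) = 3064/96485 = 0.03175 mol; theoretically n(Co) = 0.03175/2 = 0.01588 mol, m_theo = 0.9356 g.
At 95.6 % efficiency, m_actual = 0.956 × 0.9356 = 0.894 g.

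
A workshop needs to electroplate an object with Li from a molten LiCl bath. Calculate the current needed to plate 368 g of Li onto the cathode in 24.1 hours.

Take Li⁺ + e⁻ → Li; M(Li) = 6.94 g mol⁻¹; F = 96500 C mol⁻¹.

59.0 A

n(Li) = 368 / 6.94 = 53.03 mol.
n(e⁻) = 1 × 53.03 = 53.03 mol.
Q = n(e⁻)·F = 53.03 × 96500 = 5117000 C.
I = Q/t = 5117000 / 86760 s = 59.0 A.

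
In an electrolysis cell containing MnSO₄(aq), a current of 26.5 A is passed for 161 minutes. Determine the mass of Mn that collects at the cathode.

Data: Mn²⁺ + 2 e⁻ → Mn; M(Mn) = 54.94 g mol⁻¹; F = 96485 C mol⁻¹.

72.9 g

Q = I·t = 26.50 A × 9660.0 s = 256000 C.
n(e⁻) = Q/F = 256000 / 96485 = 2.653 mol.
Mn²⁺ + 2 e⁻ → Mn, so n(Mn) = n(e⁻)/2 = 1.327 mol.
m = n·M = 1.327 × 54.94 = 72.9 g.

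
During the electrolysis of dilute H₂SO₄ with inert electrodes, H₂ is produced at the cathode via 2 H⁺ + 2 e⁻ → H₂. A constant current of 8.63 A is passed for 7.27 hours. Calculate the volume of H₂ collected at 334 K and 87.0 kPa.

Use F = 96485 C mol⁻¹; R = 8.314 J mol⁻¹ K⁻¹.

37.4 L

Q = I·t = 8.630 A × 26172 s = 225900 C.
n(e⁻) = Q/F = 225900 / 96485 = 2.341 mol.
2 electrons are transferred per H₂ molecule, so n(H₂) = 2.341 / 2 = 1.170 mol.
V = nRT/P = (1.170 × 8.314 × 334) / (87.0 × 10³ Pa) = 0.0374 m³ = 37.4 L.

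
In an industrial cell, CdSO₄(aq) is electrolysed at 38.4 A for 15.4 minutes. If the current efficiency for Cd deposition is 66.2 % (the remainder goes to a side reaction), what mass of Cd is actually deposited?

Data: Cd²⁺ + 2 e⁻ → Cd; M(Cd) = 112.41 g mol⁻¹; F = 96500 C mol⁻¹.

13.7 g

Q = I·t = 38.40 × 924.00 = 35480 C.
n(e⁻) = 35480/96500 = 0.3677 mol; theoretically n(Cd) = 0.3677/2 = 0.1838 mol, m_theo = 20.67 g.
At 66.2 % efficiency, m_actual = 0.662 × 20.67 = 13.7 g.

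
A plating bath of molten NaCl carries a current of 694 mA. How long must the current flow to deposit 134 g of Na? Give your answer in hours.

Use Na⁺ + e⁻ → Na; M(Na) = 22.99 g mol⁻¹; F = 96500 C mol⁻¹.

225 h

n(Na) = m/M = 134 / 22.99 = 5.829 mol.
Each Na atom requires 1 electron, so n(e⁻) = 1 × 5.829 = 5.829 mol.
Q = n(e⁻)·F = 5.829 × 96500 = 562500 C.
t = Q/I = 562500 / 0.6940 A = 810500 s = 225 h.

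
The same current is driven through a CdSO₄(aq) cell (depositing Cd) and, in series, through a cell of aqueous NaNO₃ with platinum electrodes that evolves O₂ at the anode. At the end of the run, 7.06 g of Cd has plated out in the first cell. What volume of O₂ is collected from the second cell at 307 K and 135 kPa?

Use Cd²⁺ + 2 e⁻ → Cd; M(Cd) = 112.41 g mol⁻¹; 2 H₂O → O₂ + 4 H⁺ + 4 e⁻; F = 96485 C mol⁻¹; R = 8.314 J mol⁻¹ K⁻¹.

0.594 L

n(Cd) = 7.06 / 112.41 = 0.06281 mol, so n(e⁻) = 2 × 0.06281 = 0.1256 mol.
The cells are in series, so the same 0.1256 mol of electrons passes through the second cell.
2 H₂O → O₂ + 4 H⁺ + 4 e⁻ — 4 mol e⁻ per mol O₂, so n(O₂) = 0.1256/4 = 0.03140 mol.
V = nRT/P = (0.03140 × 8.314 × 307) / (135 × 10³) = 5.94 × 10⁻⁴ m³ = 0.594 L.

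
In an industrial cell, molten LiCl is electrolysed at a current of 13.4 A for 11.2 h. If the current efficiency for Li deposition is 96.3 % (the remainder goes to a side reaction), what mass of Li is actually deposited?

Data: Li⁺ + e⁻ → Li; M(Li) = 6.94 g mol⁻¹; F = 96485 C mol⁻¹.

Q = I·t = 13.40 × 40320 = 540300 C.
n(e⁻) = 540300/96485 = 5.600 mol; theoretically n(Li) = 5.600/1 = 5.600 mol, m_theo = 38.86 g.
At 96.3 % efficiency, m_actual = 0.963 × 38.86 = 37.4 g.

37.4 g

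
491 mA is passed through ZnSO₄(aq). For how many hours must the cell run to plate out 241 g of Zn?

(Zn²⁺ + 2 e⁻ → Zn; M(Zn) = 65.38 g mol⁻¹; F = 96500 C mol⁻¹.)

402 h

n(Zn) = m/M = 241 / 65.38 = 3.686 mol.
Each Zn atom requires 2 electrons, so n(e⁻) = 2 × 3.686 = 7.372 mol.
Q = n(e⁻)·F = 7.372 × 96500 = 711400 C.
t = Q/I = 711400 / 0.4910 A = 1449000 s = 402 h.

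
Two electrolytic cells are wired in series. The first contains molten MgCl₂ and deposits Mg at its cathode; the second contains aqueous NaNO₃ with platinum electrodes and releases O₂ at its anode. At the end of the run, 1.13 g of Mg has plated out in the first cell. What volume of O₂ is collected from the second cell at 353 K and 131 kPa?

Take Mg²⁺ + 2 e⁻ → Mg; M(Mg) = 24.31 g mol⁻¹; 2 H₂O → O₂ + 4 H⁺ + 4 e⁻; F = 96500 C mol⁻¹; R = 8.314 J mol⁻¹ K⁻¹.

n(Mg) = 1.13 / 24.31 = 0.04648 mol, so n(e⁻) = 2 × 0.04648 = 0.09297 mol.
The cells are in series, so the same 0.09297 mol of electrons passes through the second cell.
2 H₂O → O₂ + 4 H⁺ + 4 e⁻ — 4 mol e⁻ per mol O₂, so n(O₂) = 0.09297/4 = 0.02324 mol.
V = nRT/P = (0.02324 × 8.314 × 353) / (131 × 10³) = 5.21 × 10⁻⁴ m³ = 0.521 L.

0.521 L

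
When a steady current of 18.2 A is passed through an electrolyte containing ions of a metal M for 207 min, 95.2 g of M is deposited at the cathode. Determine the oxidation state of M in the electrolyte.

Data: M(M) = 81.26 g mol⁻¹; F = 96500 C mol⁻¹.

+2

Q = I·t = 18.20 A × 12420 s = 226000 C, so n(e⁻) = 226000/96500 = 2.342 mol.
n(M) deposited = 95.2 / 81.26 = 1.172 mol.
Electrons per atom = n(e⁻)/n(M) = 2.342 / 1.172 = 2.00 ≈ 2, so the ion is M²⁺.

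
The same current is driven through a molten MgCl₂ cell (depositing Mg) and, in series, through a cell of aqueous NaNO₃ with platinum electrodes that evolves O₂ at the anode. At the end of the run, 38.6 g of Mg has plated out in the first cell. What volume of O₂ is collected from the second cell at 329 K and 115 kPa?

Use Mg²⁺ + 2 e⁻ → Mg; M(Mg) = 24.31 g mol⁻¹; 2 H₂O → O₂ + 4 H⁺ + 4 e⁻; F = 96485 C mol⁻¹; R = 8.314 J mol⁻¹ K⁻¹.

18.9 L

n(Mg) = 38.6 / 24.31 = 1.588 mol, so n(e⁻) = 2 × 1.588 = 3.176 mol.
The cells are in series, so the same 3.176 mol of electrons passes through the second cell.
2 H₂O → O₂ + 4 H⁺ + 4 e⁻ — 4 mol e⁻ per mol O₂, so n(O₂) = 3.176/4 = 0.7939 mol.
V = nRT/P = (0.7939 × 8.314 × 329) / (115 × 10³) = 0.0189 m³ = 18.9 L.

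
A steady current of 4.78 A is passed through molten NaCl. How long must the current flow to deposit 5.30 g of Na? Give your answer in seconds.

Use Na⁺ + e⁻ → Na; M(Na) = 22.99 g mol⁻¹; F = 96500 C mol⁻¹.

n(Na) = m/M = 5.30 / 22.99 = 0.2305 mol.
Each Na atom requires 1 electron, so n(e⁻) = 1 × 0.2305 = 0.2305 mol.
Q = n(e⁻)·F = 0.2305 × 96500 = 22250 C.
t = Q/I = 22250 / 4.780 A = 4654 s.

4650 s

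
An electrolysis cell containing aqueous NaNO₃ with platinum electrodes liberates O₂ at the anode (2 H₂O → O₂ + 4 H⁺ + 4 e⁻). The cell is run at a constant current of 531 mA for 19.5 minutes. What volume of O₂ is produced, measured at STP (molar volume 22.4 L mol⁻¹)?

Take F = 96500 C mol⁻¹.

0.0361 L

Q = I·t = 0.5310 A × 1170.0 s = 621.3 C.
n(e⁻) = Q/F = 621.3 / 96500 = 0.006438 mol.
4 electrons are transferred per O₂ molecule, so n(O₂) = 0.006438 / 4 = 0.001610 mol.
V = n × V_m = 0.001610 × 22.4 = 0.0361 L.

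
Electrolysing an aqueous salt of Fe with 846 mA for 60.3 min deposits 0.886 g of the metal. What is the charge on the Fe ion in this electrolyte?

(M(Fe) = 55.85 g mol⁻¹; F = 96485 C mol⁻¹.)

+2

Q = I·t = 0.8460 A × 3618.0 s = 3061 C, so n(e⁻) = 3061/96485 = 0.03172 mol.
n(Fe) deposited = 0.886 / 55.85 = 0.01586 mol.
Electrons per atom = n(e⁻)/n(Fe) = 0.03172 / 0.01586 = 2.00 ≈ 2, so the ion is Fe²⁺.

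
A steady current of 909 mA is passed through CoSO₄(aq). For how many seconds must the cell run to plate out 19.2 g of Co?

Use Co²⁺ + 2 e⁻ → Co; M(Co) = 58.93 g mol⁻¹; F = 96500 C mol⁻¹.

69200 s

n(Co) = m/M = 19.2 / 58.93 = 0.3258 mol.
Each Co atom requires 2 electrons, so n(e⁻) = 2 × 0.3258 = 0.6516 mol.
Q = n(e⁻)·F = 0.6516 × 96500 = 62880 C.
t = Q/I = 62880 / 0.9090 A = 69180 s.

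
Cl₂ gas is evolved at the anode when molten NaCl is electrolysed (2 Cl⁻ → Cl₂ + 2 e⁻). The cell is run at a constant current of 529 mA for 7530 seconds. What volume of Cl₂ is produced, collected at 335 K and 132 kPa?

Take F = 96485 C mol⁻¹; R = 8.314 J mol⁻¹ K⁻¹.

Q = I·t = 0.5290 A × 7530.0 s = 3983 C.
n(e⁻) = Q/F = 3983 / 96485 = 0.04128 mol.
2 electrons are transferred per Cl₂ molecule, so n(Cl₂) = 0.04128 / 2 = 0.02064 mol.
V = nRT/P = (0.02064 × 8.314 × 335) / (132 × 10³ Pa) = 4.36 × 10⁻⁴ m³ = 0.436 L.

0.436 L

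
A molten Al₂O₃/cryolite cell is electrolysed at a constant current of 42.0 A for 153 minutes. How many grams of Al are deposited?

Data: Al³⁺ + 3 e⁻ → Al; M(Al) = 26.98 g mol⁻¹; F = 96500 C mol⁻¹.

35.9 g

Q = I·t = 42.00 A × 9180.0 s = 385600 C.
n(e⁻) = Q/F = 385600 / 96500 = 3.995 mol.
Al³⁺ + 3 e⁻ → Al, so n(Al) = n(e⁻)/3 = 1.332 mol.
m = n·M = 1.332 × 26.98 = 35.9 g.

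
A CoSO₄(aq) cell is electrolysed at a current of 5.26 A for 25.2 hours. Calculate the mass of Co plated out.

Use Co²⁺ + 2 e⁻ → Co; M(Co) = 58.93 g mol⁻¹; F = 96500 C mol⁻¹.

146 g

Q = I·t = 5.260 A × 90720 s = 477200 C.
n(e⁻) = Q/F = 477200 / 96500 = 4.945 mol.
Co²⁺ + 2 e⁻ → Co, so n(Co) = n(e⁻)/2 = 2.472 mol.
m = n·M = 2.472 × 58.93 = 146 g.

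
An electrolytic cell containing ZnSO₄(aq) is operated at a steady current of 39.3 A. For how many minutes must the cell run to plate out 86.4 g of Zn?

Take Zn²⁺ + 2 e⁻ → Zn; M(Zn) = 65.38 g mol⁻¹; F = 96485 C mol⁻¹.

n(Zn) = m/M = 86.4 / 65.38 = 1.322 mol.
Each Zn atom requires 2 electrons, so n(e⁻) = 2 × 1.322 = 2.643 mol.
Q = n(e⁻)·F = 2.643 × 96485 = 255000 C.
t = Q/I = 255000 / 39.30 A = 6489 s = 108 min.

108 min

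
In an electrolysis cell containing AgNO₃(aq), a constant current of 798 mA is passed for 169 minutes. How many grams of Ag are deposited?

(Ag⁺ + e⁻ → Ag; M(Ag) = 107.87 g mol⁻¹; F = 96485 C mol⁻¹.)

Q = I·t = 0.7980 A × 10140 s = 8092 C.
n(e⁻) = Q/F = 8092 / 96485 = 0.08387 mol.
Ag⁺ + e⁻ → Ag, so n(Ag) = n(e⁻)/1 = 0.08387 mol.
m = n·M = 0.08387 × 107.87 = 9.05 g.

9.05 g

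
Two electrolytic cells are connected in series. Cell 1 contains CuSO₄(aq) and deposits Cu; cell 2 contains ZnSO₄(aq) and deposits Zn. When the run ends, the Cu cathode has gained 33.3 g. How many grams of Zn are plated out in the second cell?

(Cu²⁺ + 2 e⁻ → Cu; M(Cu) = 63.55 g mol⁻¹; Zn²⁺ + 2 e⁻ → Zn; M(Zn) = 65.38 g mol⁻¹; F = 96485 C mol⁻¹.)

34.3 g

n(Cu) = 33.3 / 63.55 = 0.5240 mol.
Since Cu²⁺ + 2 e⁻ → Cu, n(e⁻) passed = 2 × 0.5240 = 1.048 mol.
Cells in series carry the same charge, so the same 1.048 mol of electrons passes through cell 2.
Zn²⁺ + 2 e⁻ → Zn, so n(Zn) = 1.048 / 2 = 0.5240 mol.
m(Zn) = 0.5240 × 65.38 = 34.3 g.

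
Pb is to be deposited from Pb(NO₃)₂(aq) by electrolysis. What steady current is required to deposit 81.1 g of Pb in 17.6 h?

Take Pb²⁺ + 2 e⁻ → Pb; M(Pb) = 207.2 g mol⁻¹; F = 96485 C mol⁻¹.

1.19 A

n(Pb) = 81.1 / 207.2 = 0.3914 mol.
n(e⁻) = 2 × 0.3914 = 0.7828 mol.
Q = n(e⁻)·F = 0.7828 × 96485 = 75530 C.
I = Q/t = 75530 / 63360 s = 1.19 A.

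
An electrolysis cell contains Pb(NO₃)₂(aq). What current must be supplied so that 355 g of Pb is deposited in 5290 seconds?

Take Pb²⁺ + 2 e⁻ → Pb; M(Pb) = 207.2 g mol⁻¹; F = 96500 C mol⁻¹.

62.5 A

n(Pb) = 355 / 207.2 = 1.713 mol.
n(e⁻) = 2 × 1.713 = 3.427 mol.
Q = n(e⁻)·F = 3.427 × 96500 = 330700 C.
I = Q/t = 330700 / 5290.0 s = 62.5 A.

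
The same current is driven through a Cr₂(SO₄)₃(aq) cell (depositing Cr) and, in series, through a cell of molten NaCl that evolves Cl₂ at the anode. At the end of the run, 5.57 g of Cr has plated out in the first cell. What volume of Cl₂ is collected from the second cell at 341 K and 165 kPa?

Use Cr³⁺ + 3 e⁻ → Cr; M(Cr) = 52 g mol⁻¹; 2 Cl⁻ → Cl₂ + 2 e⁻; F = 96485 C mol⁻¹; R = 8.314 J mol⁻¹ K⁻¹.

n(Cr) = 5.57 / 52 = 0.1071 mol, so n(e⁻) = 3 × 0.1071 = 0.3213 mol.
The cells are in series, so the same 0.3213 mol of electrons passes through the second cell.
2 Cl⁻ → Cl₂ + 2 e⁻ — 2 mol e⁻ per mol Cl₂, so n(Cl₂) = 0.3213/2 = 0.1607 mol.
V = nRT/P = (0.1607 × 8.314 × 341) / (165 × 10³) = 0.00276 m³ = 2.76 L.

2.76 L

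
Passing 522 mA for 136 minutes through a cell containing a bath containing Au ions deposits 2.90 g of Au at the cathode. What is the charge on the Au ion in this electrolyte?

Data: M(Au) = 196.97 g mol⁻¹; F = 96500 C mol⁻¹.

Q = I·t = 0.5220 A × 8160.0 s = 4260 C, so n(e⁻) = 4260/96500 = 0.04414 mol.
n(Au) deposited = 2.90 / 196.97 = 0.01472 mol.
Electrons per atom = n(e⁻)/n(Au) = 0.04414 / 0.01472 = 3.00 ≈ 3, so the ion is Au³⁺.

+3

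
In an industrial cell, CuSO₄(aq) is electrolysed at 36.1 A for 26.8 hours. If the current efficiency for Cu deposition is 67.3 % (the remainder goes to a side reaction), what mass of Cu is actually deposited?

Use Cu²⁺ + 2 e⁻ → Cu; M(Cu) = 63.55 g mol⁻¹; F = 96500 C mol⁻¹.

772 g

Q = I·t = 36.10 × 96480 = 3483000 C.
n(e⁻) = 3483000/96500 = 36.09 mol; theoretically n(Cu) = 36.09/2 = 18.05 mol, m_theo = 1147 g.
At 67.3 % efficiency, m_actual = 0.673 × 1147 = 772 g.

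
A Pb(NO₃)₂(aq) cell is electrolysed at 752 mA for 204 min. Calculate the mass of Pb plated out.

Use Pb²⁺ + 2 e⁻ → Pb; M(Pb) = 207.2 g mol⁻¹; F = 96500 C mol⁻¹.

Q = I·t = 0.7520 A × 12240 s = 9204 C.
n(e⁻) = Q/F = 9204 / 96500 = 0.09538 mol.
Pb²⁺ + 2 e⁻ → Pb, so n(Pb) = n(e⁻)/2 = 0.04769 mol.
m = n·M = 0.04769 × 207.2 = 9.88 g.

9.88 g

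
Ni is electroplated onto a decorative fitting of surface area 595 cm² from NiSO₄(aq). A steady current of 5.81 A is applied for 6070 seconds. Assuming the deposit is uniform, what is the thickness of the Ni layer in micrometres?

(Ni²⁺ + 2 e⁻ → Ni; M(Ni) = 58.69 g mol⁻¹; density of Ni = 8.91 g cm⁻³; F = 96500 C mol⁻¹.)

Q = I·t = 5.810 × 6070.0 = 35270 C; n(e⁻) = 0.3655 mol.
n(Ni) = n(e⁻)/2 = 0.1827 mol, so m = 0.1827 × 58.69 = 10.72 g.
Volume = m/ρ = 10.72 / 8.91 = 1.204 cm³.
Thickness = V/A = 1.204 / 595 = 0.00202 cm = 20.2 μm.

20.2 μm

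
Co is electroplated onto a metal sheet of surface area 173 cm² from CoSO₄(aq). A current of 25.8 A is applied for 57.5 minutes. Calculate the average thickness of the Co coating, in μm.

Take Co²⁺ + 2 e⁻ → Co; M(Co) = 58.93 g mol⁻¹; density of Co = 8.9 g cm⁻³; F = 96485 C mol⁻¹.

177 μm

Q = I·t = 25.80 × 3450.0 = 89010 C; n(e⁻) = 0.9225 mol.
n(Co) = n(e⁻)/2 = 0.4613 mol, so m = 0.4613 × 58.93 = 27.18 g.
Volume = m/ρ = 27.18 / 8.9 = 3.054 cm³.
Thickness = V/A = 3.054 / 173 = 0.0177 cm = 177 μm.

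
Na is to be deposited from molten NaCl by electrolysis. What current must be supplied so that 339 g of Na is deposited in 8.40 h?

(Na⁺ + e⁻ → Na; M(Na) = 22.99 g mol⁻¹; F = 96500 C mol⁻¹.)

47.1 A

n(Na) = 339 / 22.99 = 14.75 mol.
n(e⁻) = 1 × 14.75 = 14.75 mol.
Q = n(e⁻)·F = 14.75 × 96500 = 1423000 C.
I = Q/t = 1423000 / 30240 s = 47.1 A.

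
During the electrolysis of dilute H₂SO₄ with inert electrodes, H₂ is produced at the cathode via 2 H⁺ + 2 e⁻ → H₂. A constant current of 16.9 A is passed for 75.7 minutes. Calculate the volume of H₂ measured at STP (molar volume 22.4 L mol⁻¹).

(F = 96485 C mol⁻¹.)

Q = I·t = 16.90 A × 4542.0 s = 76760 C.
n(e⁻) = Q/F = 76760 / 96485 = 0.7956 mol.
2 electrons are transferred per H₂ molecule, so n(H₂) = 0.7956 / 2 = 0.3978 mol.
V = n × V_m = 0.3978 × 22.4 = 8.91 L.

8.91 L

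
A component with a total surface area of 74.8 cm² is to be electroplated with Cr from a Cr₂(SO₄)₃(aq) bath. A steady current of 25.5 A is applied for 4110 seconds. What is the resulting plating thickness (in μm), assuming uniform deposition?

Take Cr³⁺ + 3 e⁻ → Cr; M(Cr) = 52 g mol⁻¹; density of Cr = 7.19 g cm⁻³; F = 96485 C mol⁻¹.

Q = I·t = 25.50 × 4110.0 = 104800 C; n(e⁻) = 1.086 mol.
n(Cr) = n(e⁻)/3 = 0.3621 mol, so m = 0.3621 × 52 = 18.83 g.
Volume = m/ρ = 18.83 / 7.19 = 2.619 cm³.
Thickness = V/A = 2.619 / 74.8 = 0.0350 cm = 350 μm.

350 μm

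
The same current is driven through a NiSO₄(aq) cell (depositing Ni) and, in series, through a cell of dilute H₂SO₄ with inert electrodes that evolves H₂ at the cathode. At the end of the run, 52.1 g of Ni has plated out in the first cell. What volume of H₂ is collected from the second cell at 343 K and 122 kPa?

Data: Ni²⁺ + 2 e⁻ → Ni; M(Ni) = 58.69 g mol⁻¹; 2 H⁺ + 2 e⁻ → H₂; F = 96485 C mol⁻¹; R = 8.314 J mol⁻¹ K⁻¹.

n(Ni) = 52.1 / 58.69 = 0.8877 mol, so n(e⁻) = 2 × 0.8877 = 1.775 mol.
The cells are in series, so the same 1.775 mol of electrons passes through the second cell.
2 H⁺ + 2 e⁻ → H₂ — 2 mol e⁻ per mol H₂, so n(H₂) = 1.775/2 = 0.8877 mol.
V = nRT/P = (0.8877 × 8.314 × 343) / (122 × 10³) = 0.0207 m³ = 20.7 L.

20.7 L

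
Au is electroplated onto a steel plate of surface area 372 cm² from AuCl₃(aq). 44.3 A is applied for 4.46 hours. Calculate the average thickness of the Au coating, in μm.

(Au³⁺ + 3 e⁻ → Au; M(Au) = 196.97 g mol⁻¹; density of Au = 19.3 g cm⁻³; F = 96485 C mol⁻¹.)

Q = I·t = 44.30 × 16056 = 711300 C; n(e⁻) = 7.372 mol.
n(Au) = n(e⁻)/3 = 2.457 mol, so m = 2.457 × 196.97 = 484.0 g.
Volume = m/ρ = 484.0 / 19.3 = 25.08 cm³.
Thickness = V/A = 25.08 / 372 = 0.0674 cm = 674 μm.

674 μm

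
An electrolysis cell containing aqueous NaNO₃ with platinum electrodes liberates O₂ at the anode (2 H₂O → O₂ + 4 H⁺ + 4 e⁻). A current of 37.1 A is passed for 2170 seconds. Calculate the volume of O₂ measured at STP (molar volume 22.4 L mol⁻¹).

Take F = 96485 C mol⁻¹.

Q = I·t = 37.10 A × 2170.0 s = 80510 C.
n(e⁻) = Q/F = 80510 / 96485 = 0.8344 mol.
4 electrons are transferred per O₂ molecule, so n(O₂) = 0.8344 / 4 = 0.2086 mol.
V = n × V_m = 0.2086 × 22.4 = 4.67 L.

4.67 L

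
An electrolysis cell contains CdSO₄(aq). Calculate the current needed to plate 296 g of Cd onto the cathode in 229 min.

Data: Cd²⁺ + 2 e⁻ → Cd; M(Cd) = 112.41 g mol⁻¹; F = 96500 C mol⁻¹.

n(Cd) = 296 / 112.41 = 2.633 mol.
n(e⁻) = 2 × 2.633 = 5.266 mol.
Q = n(e⁻)·F = 5.266 × 96500 = 508200 C.
I = Q/t = 508200 / 13740 s = 37.0 A.

37.0 A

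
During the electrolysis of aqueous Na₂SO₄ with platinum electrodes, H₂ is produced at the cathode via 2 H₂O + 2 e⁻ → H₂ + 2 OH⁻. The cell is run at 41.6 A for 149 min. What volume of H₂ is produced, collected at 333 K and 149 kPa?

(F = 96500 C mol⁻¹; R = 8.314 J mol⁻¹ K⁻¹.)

Q = I·t = 41.60 A × 8940.0 s = 371900 C.
n(e⁻) = Q/F = 371900 / 96500 = 3.854 mol.
2 electrons are transferred per H₂ molecule, so n(H₂) = 3.854 / 2 = 1.927 mol.
V = nRT/P = (1.927 × 8.314 × 333) / (149 × 10³ Pa) = 0.0358 m³ = 35.8 L.

35.8 L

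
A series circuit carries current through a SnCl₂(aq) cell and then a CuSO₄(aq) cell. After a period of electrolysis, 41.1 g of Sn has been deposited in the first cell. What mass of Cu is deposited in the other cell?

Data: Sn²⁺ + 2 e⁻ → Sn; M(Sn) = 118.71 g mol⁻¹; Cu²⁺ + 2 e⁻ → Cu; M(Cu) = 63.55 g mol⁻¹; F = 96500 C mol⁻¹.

n(Sn) = 41.1 / 118.71 = 0.3462 mol.
Since Sn²⁺ + 2 e⁻ → Sn, n(e⁻) passed = 2 × 0.3462 = 0.6924 mol.
Cells in series carry the same charge, so the same 0.6924 mol of electrons passes through cell 2.
Cu²⁺ + 2 e⁻ → Cu, so n(Cu) = 0.6924 / 2 = 0.3462 mol.
m(Cu) = 0.3462 × 63.55 = 22.0 g.

22.0 g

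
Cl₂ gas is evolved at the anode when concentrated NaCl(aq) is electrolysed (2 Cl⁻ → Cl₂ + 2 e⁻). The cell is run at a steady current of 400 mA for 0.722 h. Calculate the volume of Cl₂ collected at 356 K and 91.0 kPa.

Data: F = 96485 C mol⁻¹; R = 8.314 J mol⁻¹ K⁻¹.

0.175 L

Q = I·t = 0.4000 A × 2599.2 s = 1040 C.
n(e⁻) = Q/F = 1040 / 96485 = 0.01078 mol.
2 electrons are transferred per Cl₂ molecule, so n(Cl₂) = 0.01078 / 2 = 0.005388 mol.
V = nRT/P = (0.005388 × 8.314 × 356) / (91.0 × 10³ Pa) = 1.75 × 10⁻⁴ m³ = 0.175 L.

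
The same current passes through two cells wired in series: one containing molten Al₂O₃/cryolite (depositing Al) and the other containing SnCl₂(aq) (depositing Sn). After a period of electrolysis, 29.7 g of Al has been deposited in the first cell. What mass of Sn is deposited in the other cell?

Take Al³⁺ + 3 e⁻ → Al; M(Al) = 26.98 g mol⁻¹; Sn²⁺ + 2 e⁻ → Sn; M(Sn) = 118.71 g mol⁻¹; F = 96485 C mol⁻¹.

196 g

n(Al) = 29.7 / 26.98 = 1.101 mol.
Since Al³⁺ + 3 e⁻ → Al, n(e⁻) passed = 3 × 1.101 = 3.302 mol.
Cells in series carry the same charge, so the same 3.302 mol of electrons passes through cell 2.
Sn²⁺ + 2 e⁻ → Sn, so n(Sn) = 3.302 / 2 = 1.651 mol.
m(Sn) = 1.651 × 118.71 = 196 g.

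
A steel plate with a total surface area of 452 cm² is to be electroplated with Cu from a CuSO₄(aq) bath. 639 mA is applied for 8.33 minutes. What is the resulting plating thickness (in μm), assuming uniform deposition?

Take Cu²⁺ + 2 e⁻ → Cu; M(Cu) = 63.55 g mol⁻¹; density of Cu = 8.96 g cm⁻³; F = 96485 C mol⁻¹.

0.260 μm

Q = I·t = 0.6390 × 499.80 = 319.4 C; n(e⁻) = 0.003310 mol.
n(Cu) = n(e⁻)/2 = 0.001655 mol, so m = 0.001655 × 63.55 = 0.1052 g.
Volume = m/ρ = 0.1052 / 8.96 = 0.01174 cm³.
Thickness = V/A = 0.01174 / 452 = 2.60 × 10⁻⁵ cm = 0.260 μm.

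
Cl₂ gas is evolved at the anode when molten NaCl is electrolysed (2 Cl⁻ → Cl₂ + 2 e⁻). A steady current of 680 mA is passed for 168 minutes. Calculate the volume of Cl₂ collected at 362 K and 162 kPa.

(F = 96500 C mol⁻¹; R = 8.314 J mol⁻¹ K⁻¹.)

0.660 L

Q = I·t = 0.6800 A × 10080 s = 6854 C.
n(e⁻) = Q/F = 6854 / 96500 = 0.07103 mol.
2 electrons are transferred per Cl₂ molecule, so n(Cl₂) = 0.07103 / 2 = 0.03552 mol.
V = nRT/P = (0.03552 × 8.314 × 362) / (162 × 10³ Pa) = 6.60 × 10⁻⁴ m³ = 0.660 L.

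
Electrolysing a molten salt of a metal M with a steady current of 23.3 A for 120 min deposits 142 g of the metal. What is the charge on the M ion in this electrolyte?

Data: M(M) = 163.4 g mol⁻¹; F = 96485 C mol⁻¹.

Q = I·t = 23.30 A × 7200.0 s = 167800 C, so n(e⁻) = 167800/96485 = 1.739 mol.
n(M) deposited = 142 / 163.4 = 0.8690 mol.
Electrons per atom = n(e⁻)/n(M) = 1.739 / 0.8690 = 2.00 ≈ 2, so the ion is M²⁺.

+2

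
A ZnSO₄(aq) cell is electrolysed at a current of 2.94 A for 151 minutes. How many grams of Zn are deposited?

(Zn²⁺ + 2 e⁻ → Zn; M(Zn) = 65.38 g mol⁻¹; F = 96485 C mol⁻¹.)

9.02 g

Q = I·t = 2.940 A × 9060.0 s = 26640 C.
n(e⁻) = Q/F = 26640 / 96485 = 0.2761 mol.
Zn²⁺ + 2 e⁻ → Zn, so n(Zn) = n(e⁻)/2 = 0.1380 mol.
m = n·M = 0.1380 × 65.38 = 9.02 g.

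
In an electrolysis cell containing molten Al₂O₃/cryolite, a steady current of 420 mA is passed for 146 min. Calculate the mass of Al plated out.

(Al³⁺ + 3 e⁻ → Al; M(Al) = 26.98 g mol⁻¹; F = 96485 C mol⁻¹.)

Q = I·t = 0.4200 A × 8760.0 s = 3679 C.
n(e⁻) = Q/F = 3679 / 96485 = 0.03813 mol.
Al³⁺ + 3 e⁻ → Al, so n(Al) = n(e⁻)/3 = 0.01271 mol.
m = n·M = 0.01271 × 26.98 = 0.343 g.

0.343 g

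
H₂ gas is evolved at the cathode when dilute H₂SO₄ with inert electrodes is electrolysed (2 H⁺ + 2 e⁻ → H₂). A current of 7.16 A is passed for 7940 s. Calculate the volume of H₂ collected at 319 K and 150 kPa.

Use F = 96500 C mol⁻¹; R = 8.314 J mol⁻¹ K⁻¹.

Q = I·t = 7.160 A × 7940.0 s = 56850 C.
n(e⁻) = Q/F = 56850 / 96500 = 0.5891 mol.
2 electrons are transferred per H₂ molecule, so n(H₂) = 0.5891 / 2 = 0.2946 mol.
V = nRT/P = (0.2946 × 8.314 × 319) / (150 × 10³ Pa) = 0.00521 m³ = 5.21 L.

5.21 L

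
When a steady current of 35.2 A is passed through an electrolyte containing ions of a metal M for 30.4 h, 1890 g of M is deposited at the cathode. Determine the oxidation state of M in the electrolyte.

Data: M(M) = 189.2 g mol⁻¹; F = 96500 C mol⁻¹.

+4

Q = I·t = 35.20 A × 109440 s = 3852000 C, so n(e⁻) = 3852000/96500 = 39.92 mol.
n(M) deposited = 1890 / 189.2 = 9.989 mol.
Electrons per atom = n(e⁻)/n(M) = 39.92 / 9.989 = 4.00 ≈ 4, so the ion is M⁴⁺.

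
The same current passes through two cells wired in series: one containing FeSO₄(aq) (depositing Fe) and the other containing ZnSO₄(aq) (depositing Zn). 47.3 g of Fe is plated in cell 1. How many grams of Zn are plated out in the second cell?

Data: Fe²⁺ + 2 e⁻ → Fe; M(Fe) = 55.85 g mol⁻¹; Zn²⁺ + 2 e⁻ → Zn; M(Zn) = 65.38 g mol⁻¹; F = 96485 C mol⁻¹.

55.4 g

n(Fe) = 47.3 / 55.85 = 0.8469 mol.
Since Fe²⁺ + 2 e⁻ → Fe, n(e⁻) passed = 2 × 0.8469 = 1.694 mol.
Cells in series carry the same charge, so the same 1.694 mol of electrons passes through cell 2.
Zn²⁺ + 2 e⁻ → Zn, so n(Zn) = 1.694 / 2 = 0.8469 mol.
m(Zn) = 0.8469 × 65.38 = 55.4 g.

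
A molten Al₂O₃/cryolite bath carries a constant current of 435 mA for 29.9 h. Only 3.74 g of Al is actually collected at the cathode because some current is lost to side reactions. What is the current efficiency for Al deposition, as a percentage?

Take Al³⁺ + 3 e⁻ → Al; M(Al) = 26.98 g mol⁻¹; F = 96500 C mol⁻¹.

85.7 %

Q = I·t = 0.4350 × 107640 = 46820 C; n(e⁻) = 46820/96500 = 0.4852 mol.
Theoretical n(Al) = n(e⁻)/3 = 0.1617 mol, i.e. m_theo = 0.1617 × 26.98 = 4.364 g.
Efficiency = m_actual / m_theo = 3.74 / 4.364 = 85.7 %.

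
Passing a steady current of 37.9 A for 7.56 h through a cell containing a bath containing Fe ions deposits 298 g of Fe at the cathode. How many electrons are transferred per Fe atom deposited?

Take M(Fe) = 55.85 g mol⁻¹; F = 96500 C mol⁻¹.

2

Q = I·t = 37.90 A × 27216 s = 1031000 C, so n(e⁻) = 1031000/96500 = 10.69 mol.
n(Fe) deposited = 298 / 55.85 = 5.336 mol.
Electrons per atom = n(e⁻)/n(Fe) = 10.69 / 5.336 = 2.00 ≈ 2, so the ion is Fe²⁺.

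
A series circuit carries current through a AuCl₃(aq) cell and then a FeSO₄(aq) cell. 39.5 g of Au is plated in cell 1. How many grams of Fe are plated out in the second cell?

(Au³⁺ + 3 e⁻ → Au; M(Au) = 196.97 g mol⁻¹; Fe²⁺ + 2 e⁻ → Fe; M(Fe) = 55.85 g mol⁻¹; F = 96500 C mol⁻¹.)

16.8 g

n(Au) = 39.5 / 196.97 = 0.2005 mol.
Since Au³⁺ + 3 e⁻ → Au, n(e⁻) passed = 3 × 0.2005 = 0.6016 mol.
Cells in series carry the same charge, so the same 0.6016 mol of electrons passes through cell 2.
Fe²⁺ + 2 e⁻ → Fe, so n(Fe) = 0.6016 / 2 = 0.3008 mol.
m(Fe) = 0.3008 × 55.85 = 16.8 g.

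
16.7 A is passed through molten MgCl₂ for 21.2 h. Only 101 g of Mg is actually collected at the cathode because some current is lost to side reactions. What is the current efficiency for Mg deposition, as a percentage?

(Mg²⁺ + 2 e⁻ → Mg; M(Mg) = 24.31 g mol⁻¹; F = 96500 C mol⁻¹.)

62.9 %

Q = I·t = 16.70 × 76320 = 1275000 C; n(e⁻) = 1275000/96500 = 13.21 mol.
Theoretical n(Mg) = n(e⁻)/2 = 6.604 mol, i.e. m_theo = 6.604 × 24.31 = 160.5 g.
Efficiency = m_actual / m_theo = 101 / 160.5 = 62.9 %.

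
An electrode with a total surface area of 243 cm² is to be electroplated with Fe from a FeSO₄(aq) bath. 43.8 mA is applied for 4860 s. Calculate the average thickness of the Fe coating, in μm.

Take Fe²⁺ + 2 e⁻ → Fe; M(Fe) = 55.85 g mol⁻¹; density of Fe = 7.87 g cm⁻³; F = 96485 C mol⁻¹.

0.322 μm

Q = I·t = 0.04380 × 4860.0 = 212.9 C; n(e⁻) = 0.002206 mol.
n(Fe) = n(e⁻)/2 = 0.001103 mol, so m = 0.001103 × 55.85 = 0.06161 g.
Volume = m/ρ = 0.06161 / 7.87 = 0.007828 cm³.
Thickness = V/A = 0.007828 / 243 = 3.22 × 10⁻⁵ cm = 0.322 μm.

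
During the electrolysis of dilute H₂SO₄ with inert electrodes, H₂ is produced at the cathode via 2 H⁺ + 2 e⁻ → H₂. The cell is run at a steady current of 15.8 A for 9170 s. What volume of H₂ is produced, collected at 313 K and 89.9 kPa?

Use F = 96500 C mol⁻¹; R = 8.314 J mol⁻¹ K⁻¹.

Q = I·t = 15.80 A × 9170.0 s = 144900 C.
n(e⁻) = Q/F = 144900 / 96500 = 1.501 mol.
2 electrons are transferred per H₂ molecule, so n(H₂) = 1.501 / 2 = 0.7507 mol.
V = nRT/P = (0.7507 × 8.314 × 313) / (89.9 × 10³ Pa) = 0.0217 m³ = 21.7 L.

21.7 L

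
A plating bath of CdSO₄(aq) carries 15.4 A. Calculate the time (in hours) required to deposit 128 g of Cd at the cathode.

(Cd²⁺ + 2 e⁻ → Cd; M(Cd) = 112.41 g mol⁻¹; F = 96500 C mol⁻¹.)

3.96 h

n(Cd) = m/M = 128 / 112.41 = 1.139 mol.
Each Cd atom requires 2 electrons, so n(e⁻) = 2 × 1.139 = 2.277 mol.
Q = n(e⁻)·F = 2.277 × 96500 = 219800 C.
t = Q/I = 219800 / 15.40 A = 14270 s = 3.96 h.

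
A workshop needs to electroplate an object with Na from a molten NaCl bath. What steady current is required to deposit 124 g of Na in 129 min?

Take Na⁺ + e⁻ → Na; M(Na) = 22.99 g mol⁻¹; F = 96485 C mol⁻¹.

n(Na) = 124 / 22.99 = 5.394 mol.
n(e⁻) = 1 × 5.394 = 5.394 mol.
Q = n(e⁻)·F = 5.394 × 96485 = 520400 C.
I = Q/t = 520400 / 7740.0 s = 67.2 A.

67.2 A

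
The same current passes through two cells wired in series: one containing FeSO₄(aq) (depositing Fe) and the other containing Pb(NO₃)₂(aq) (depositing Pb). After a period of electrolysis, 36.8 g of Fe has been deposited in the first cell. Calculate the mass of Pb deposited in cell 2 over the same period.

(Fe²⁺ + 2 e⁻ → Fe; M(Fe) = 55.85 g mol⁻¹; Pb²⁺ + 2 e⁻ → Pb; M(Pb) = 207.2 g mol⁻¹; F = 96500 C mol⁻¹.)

n(Fe) = 36.8 / 55.85 = 0.6589 mol.
Since Fe²⁺ + 2 e⁻ → Fe, n(e⁻) passed = 2 × 0.6589 = 1.318 mol.
Cells in series carry the same charge, so the same 1.318 mol of electrons passes through cell 2.
Pb²⁺ + 2 e⁻ → Pb, so n(Pb) = 1.318 / 2 = 0.6589 mol.
m(Pb) = 0.6589 × 207.2 = 137 g.

137 g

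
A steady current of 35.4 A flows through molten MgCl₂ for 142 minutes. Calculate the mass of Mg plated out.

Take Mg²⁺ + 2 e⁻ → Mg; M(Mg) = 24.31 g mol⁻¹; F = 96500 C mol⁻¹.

38.0 g

Q = I·t = 35.40 A × 8520.0 s = 301600 C.
n(e⁻) = Q/F = 301600 / 96500 = 3.125 mol.
Mg²⁺ + 2 e⁻ → Mg, so n(Mg) = n(e⁻)/2 = 1.563 mol.
m = n·M = 1.563 × 24.31 = 38.0 g.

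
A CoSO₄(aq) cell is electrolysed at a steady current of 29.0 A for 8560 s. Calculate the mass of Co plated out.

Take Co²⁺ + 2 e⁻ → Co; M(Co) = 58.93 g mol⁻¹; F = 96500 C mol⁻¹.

Q = I·t = 29.00 A × 8560.0 s = 248200 C.
n(e⁻) = Q/F = 248200 / 96500 = 2.572 mol.
Co²⁺ + 2 e⁻ → Co, so n(Co) = n(e⁻)/2 = 1.286 mol.
m = n·M = 1.286 × 58.93 = 75.8 g.

75.8 g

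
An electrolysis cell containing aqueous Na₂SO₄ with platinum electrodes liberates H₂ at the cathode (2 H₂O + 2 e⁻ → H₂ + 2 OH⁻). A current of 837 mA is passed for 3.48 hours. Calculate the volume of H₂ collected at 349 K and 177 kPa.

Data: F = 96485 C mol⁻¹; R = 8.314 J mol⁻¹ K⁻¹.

0.891 L

Q = I·t = 0.8370 A × 12528 s = 10490 C.
n(e⁻) = Q/F = 10490 / 96485 = 0.1087 mol.
2 electrons are transferred per H₂ molecule, so n(H₂) = 0.1087 / 2 = 0.05434 mol.
V = nRT/P = (0.05434 × 8.314 × 349) / (177 × 10³ Pa) = 8.91 × 10⁻⁴ m³ = 0.891 L.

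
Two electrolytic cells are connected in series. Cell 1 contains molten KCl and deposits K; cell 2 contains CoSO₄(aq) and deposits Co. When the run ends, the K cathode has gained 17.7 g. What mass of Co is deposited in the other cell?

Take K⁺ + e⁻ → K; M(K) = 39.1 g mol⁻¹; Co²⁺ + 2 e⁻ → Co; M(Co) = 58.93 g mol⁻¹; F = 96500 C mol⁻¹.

13.3 g

n(K) = 17.7 / 39.1 = 0.4527 mol.
Since K⁺ + e⁻ → K, n(e⁻) passed = 1 × 0.4527 = 0.4527 mol.
Cells in series carry the same charge, so the same 0.4527 mol of electrons passes through cell 2.
Co²⁺ + 2 e⁻ → Co, so n(Co) = 0.4527 / 2 = 0.2263 mol.
m(Co) = 0.2263 × 58.93 = 13.3 g.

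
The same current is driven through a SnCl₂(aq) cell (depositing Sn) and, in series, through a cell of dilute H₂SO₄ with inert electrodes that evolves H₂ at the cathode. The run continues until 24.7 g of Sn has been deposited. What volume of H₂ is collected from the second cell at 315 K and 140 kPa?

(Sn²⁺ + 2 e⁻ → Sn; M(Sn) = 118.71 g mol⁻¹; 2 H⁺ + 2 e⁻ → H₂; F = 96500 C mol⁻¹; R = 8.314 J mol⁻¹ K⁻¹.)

n(Sn) = 24.7 / 118.71 = 0.2081 mol, so n(e⁻) = 2 × 0.2081 = 0.4161 mol.
The cells are in series, so the same 0.4161 mol of electrons passes through the second cell.
2 H⁺ + 2 e⁻ → H₂ — 2 mol e⁻ per mol H₂, so n(H₂) = 0.4161/2 = 0.2081 mol.
V = nRT/P = (0.2081 × 8.314 × 315) / (140 × 10³) = 0.00389 m³ = 3.89 L.

3.89 L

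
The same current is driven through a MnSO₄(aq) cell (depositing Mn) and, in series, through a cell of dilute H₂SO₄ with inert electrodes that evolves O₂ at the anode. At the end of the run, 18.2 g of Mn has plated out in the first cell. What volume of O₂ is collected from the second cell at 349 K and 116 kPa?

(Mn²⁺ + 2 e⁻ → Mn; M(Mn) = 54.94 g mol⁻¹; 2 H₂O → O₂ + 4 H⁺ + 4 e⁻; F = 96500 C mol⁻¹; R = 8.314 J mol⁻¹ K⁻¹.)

4.14 L

n(Mn) = 18.2 / 54.94 = 0.3313 mol, so n(e⁻) = 2 × 0.3313 = 0.6625 mol.
The cells are in series, so the same 0.6625 mol of electrons passes through the second cell.
2 H₂O → O₂ + 4 H⁺ + 4 e⁻ — 4 mol e⁻ per mol O₂, so n(O₂) = 0.6625/4 = 0.1656 mol.
V = nRT/P = (0.1656 × 8.314 × 349) / (116 × 10³) = 0.00414 m³ = 4.14 L.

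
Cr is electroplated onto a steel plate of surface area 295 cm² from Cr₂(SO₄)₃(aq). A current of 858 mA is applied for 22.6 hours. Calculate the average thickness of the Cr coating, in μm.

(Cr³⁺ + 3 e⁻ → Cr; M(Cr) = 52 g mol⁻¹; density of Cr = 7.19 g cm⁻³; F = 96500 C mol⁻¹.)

Q = I·t = 0.8580 × 81360 = 69810 C; n(e⁻) = 0.7234 mol.
n(Cr) = n(e⁻)/3 = 0.2411 mol, so m = 0.2411 × 52 = 12.54 g.
Volume = m/ρ = 12.54 / 7.19 = 1.744 cm³.
Thickness = V/A = 1.744 / 295 = 0.00591 cm = 59.1 μm.

59.1 μm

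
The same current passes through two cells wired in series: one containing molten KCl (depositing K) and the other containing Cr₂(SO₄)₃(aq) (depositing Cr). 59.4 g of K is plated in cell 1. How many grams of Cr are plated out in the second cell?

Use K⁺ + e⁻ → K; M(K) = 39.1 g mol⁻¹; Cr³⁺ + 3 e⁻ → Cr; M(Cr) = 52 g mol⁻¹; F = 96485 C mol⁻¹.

n(K) = 59.4 / 39.1 = 1.519 mol.
Since K⁺ + e⁻ → K, n(e⁻) passed = 1 × 1.519 = 1.519 mol.
Cells in series carry the same charge, so the same 1.519 mol of electrons passes through cell 2.
Cr³⁺ + 3 e⁻ → Cr, so n(Cr) = 1.519 / 3 = 0.5064 mol.
m(Cr) = 0.5064 × 52 = 26.3 g.

26.3 g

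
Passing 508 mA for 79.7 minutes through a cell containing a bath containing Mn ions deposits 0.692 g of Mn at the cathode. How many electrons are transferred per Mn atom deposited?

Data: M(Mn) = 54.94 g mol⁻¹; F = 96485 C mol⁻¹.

2

Q = I·t = 0.5080 A × 4782.0 s = 2429 C, so n(e⁻) = 2429/96485 = 0.02518 mol.
n(Mn) deposited = 0.692 / 54.94 = 0.01260 mol.
Electrons per atom = n(e⁻)/n(Mn) = 0.02518 / 0.01260 = 2.00 ≈ 2, so the ion is Mn²⁺.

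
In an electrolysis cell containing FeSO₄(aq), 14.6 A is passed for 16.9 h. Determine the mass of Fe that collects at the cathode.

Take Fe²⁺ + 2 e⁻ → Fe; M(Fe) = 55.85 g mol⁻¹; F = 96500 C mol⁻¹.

Q = I·t = 14.60 A × 60840 s = 888300 C.
n(e⁻) = Q/F = 888300 / 96500 = 9.205 mol.
Fe²⁺ + 2 e⁻ → Fe, so n(Fe) = n(e⁻)/2 = 4.602 mol.
m = n·M = 4.602 × 55.85 = 257 g.

257 g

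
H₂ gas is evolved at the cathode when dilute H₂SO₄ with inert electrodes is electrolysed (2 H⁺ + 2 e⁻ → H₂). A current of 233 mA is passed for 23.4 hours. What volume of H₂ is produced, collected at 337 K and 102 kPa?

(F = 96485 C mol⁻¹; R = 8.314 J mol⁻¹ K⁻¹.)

Q = I·t = 0.2330 A × 84240 s = 19630 C.
n(e⁻) = Q/F = 19630 / 96485 = 0.2034 mol.
2 electrons are transferred per H₂ molecule, so n(H₂) = 0.2034 / 2 = 0.1017 mol.
V = nRT/P = (0.1017 × 8.314 × 337) / (102 × 10³ Pa) = 0.00279 m³ = 2.79 L.

2.79 L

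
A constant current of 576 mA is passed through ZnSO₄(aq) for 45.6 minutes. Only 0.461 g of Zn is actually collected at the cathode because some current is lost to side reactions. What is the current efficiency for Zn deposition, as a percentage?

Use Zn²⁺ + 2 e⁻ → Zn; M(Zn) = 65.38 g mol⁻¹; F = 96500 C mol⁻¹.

86.4 %

Q = I·t = 0.5760 × 2736.0 = 1576 C; n(e⁻) = 1576/96500 = 0.01633 mol.
Theoretical n(Zn) = n(e⁻)/2 = 0.008165 mol, i.e. m_theo = 0.008165 × 65.38 = 0.5339 g.
Efficiency = m_actual / m_theo = 0.461 / 0.5339 = 86.4 %.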